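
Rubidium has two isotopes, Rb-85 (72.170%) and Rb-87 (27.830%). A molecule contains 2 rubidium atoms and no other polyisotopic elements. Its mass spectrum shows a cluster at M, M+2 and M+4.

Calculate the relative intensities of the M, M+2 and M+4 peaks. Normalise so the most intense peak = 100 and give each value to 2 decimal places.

The 2 Rb atoms are independent, so intensities follow the terms of (0.72170 + 0.27830)^2.
P(M) = 0.72170^2 = 0.520851
P(M+2) = 2 × 0.72170^1 × 0.27830^1 = 0.401698
P(M+4) = 0.27830^2 = 0.077451
The M peak is largest (0.520851); scaling to 100 gives 100.00 : 77.12 : 14.87.

100.00 : 77.12 : 14.87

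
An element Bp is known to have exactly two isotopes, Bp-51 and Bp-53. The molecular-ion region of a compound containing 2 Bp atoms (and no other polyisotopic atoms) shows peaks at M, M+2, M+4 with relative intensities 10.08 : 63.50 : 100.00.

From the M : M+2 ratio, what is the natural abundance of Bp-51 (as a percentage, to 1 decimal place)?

Write p for the Bp-51 fraction. I(M+2)/I(M) = [C(2,1)·p^1·(1−p)] / p^2 = 2·(1−p)/p = 63.50/10.08 = 6.2996
(1−p)/p = 6.2996/2 = 3.1498  ⇒  p = 1/(1 + 3.1498) = 0.2410
Bp-51: 24.1%, Bp-53: 75.9%.

24.1%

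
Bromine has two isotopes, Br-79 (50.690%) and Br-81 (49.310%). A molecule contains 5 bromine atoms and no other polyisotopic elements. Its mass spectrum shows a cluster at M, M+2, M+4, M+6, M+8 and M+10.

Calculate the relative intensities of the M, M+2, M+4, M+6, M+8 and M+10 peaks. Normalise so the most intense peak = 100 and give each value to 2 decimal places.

10.57 : 51.40 : 100.00 : 97.28 : 47.31 : 9.21

Each Br atom is independently Br-79 (p = 0.50690) or Br-81 (q = 0.49310); the cluster is the binomial expansion (p + q)^5.
P(M) = 0.50690^5 = 0.033467
P(M+2) = 5 × 0.50690^4 × 0.49310^1 = 0.162777
P(M+4) = 10 × 0.50690^3 × 0.49310^2 = 0.316692
P(M+6) = 10 × 0.50690^2 × 0.49310^3 = 0.308070
P(M+8) = 5 × 0.50690^1 × 0.49310^4 = 0.149842
P(M+10) = 0.49310^5 = 0.029152
The M+4 peak is largest (0.316692); scaling to 100 gives 10.57 : 51.40 : 100.00 : 97.28 : 47.31 : 9.21.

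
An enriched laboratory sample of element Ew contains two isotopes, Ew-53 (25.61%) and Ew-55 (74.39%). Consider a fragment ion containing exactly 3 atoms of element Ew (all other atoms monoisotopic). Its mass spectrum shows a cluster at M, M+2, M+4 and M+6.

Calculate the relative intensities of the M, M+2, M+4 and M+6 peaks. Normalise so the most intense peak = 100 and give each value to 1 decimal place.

Each Ew atom is independently Ew-53 (p = 0.2561) or Ew-55 (q = 0.7439); the cluster is the binomial expansion (p + q)^3.
P(M) = 0.2561^3 = 0.016797
P(M+2) = 3 × 0.2561^2 × 0.7439^1 = 0.146371
P(M+4) = 3 × 0.2561^1 × 0.7439^2 = 0.425167
P(M+6) = 0.7439^3 = 0.411665
The M+4 peak is largest (0.425167); scaling to 100 gives 4.0 : 34.4 : 100.0 : 96.8.

4.0 : 34.4 : 100.0 : 96.8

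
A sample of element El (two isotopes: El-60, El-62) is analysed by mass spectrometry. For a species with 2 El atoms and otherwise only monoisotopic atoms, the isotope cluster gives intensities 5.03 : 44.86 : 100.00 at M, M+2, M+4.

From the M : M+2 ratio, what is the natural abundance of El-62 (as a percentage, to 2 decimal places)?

81.68%

Write p for the El-60 fraction. I(M+2)/I(M) = [C(2,1)·p^1·(1−p)] / p^2 = 2·(1−p)/p = 44.86/5.03 = 8.9185
(1−p)/p = 8.9185/2 = 4.4592  ⇒  p = 1/(1 + 4.4592) = 0.1832
El-60: 18.32%, El-62: 81.68%.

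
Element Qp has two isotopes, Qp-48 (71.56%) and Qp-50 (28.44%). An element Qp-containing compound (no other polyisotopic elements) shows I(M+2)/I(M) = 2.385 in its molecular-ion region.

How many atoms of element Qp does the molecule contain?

For n independent Qp atoms, I(M+2)/I(M) = n · (abundance Qp-50) / (abundance Qp-48) = n · 0.2844/0.7156.
n = 2.385 × 0.7156/0.2844 = 6.00 ≈ 6

6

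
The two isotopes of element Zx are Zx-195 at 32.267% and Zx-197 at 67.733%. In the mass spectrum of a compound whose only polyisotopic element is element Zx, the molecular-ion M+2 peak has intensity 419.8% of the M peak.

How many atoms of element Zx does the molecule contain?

The M+2/M ratio from n Zx atoms is n · q/p = n · 0.67733/0.32267.
n = 4.198 × 0.32267/0.67733 = 2.00 ≈ 2

2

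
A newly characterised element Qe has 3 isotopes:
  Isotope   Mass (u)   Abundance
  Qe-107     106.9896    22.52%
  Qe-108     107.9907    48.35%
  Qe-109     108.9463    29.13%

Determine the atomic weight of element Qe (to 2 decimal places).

108.04 u

Ar = Σ fᵢ·mᵢ = 0.2252 × 106.9896 + 0.4835 × 107.9907 + 0.2913 × 108.9463
= 24.09406 + 52.21350 + 31.73606 = 108.04362 u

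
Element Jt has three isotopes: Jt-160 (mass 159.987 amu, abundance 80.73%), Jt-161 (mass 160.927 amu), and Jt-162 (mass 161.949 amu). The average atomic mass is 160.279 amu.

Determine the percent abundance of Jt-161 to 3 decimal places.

8.422%

Let x and y be the fractions of Jt-161 and Jt-162. Then x + y = 1 − 0.8073 = 0.1927 and 160.927x + 161.949y = 160.279 − 0.8073×159.987 = 31.1214949.
Substituting: 160.927x + 161.949(0.1927 − x) = 31.1214949
(160.927 − 161.949)x = -0.0860774  ⇒  x = 0.08422, y = 0.10848
Jt-161: 8.422%, Jt-162: 10.848%.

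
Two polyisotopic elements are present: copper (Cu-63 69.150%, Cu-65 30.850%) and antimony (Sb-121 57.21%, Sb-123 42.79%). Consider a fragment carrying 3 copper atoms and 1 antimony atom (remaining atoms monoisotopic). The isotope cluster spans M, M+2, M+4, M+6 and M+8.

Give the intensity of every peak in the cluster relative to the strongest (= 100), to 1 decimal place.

Copper pattern (n=3): 0.33065611 : 0.44254842 : 0.19743483 : 0.02936064
Antimony pattern (n=1): 0.5721 : 0.4279
Convolve the two distributions (both contribute in 2-u steps):
  M: 0.33065611×0.5721 = 0.189168
  M+2: 0.33065611×0.4279 + 0.44254842×0.5721 = 0.394670
  M+4: 0.44254842×0.4279 + 0.19743483×0.5721 = 0.302319
  M+6: 0.19743483×0.4279 + 0.02936064×0.5721 = 0.101280
  M+8: 0.02936064×0.4279 = 0.012563
Scale to base peak (0.394670) = 100: 47.9 : 100.0 : 76.6 : 25.7 : 3.2

47.9 : 100.0 : 76.6 : 25.7 : 3.2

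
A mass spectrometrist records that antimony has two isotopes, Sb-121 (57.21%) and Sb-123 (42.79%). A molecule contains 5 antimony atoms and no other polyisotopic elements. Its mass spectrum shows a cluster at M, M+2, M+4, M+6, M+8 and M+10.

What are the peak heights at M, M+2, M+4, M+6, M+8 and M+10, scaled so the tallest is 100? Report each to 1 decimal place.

Expanding (0.5721 + 0.4279)^5:
P(M) = 0.5721^5 = 0.061286
P(M+2) = 5 × 0.5721^4 × 0.4279^1 = 0.229192
P(M+4) = 10 × 0.5721^3 × 0.4279^2 = 0.342847
P(M+6) = 10 × 0.5721^2 × 0.4279^3 = 0.256431
P(M+8) = 5 × 0.5721^1 × 0.4279^4 = 0.095898
P(M+10) = 0.4279^5 = 0.014345
The M+4 peak is largest (0.342847); scaling to 100 gives 17.9 : 66.8 : 100.0 : 74.8 : 28.0 : 4.2.

17.9 : 66.8 : 100.0 : 74.8 : 28.0 : 4.2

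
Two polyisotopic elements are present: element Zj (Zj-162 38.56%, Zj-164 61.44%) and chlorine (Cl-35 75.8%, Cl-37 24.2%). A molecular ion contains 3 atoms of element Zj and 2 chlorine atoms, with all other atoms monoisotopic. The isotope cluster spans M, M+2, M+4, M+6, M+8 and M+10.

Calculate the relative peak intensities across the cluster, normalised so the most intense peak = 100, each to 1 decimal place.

Element Zj pattern (n=3): 0.05733385 : 0.27406054 : 0.43667738 : 0.23192823
Chlorine pattern (n=2): 0.574564 : 0.366872 : 0.058564
Convolve the two distributions (both contribute in 2-u steps):
  M: 0.05733385×0.574564 = 0.032942
  M+2: 0.05733385×0.366872 + 0.27406054×0.574564 = 0.178500
  M+4: 0.05733385×0.058564 + 0.27406054×0.366872 + 0.43667738×0.574564 = 0.354802
  M+6: 0.27406054×0.058564 + 0.43667738×0.366872 + 0.23192823×0.574564 = 0.309512
  M+8: 0.43667738×0.058564 + 0.23192823×0.366872 = 0.110662
  M+10: 0.23192823×0.058564 = 0.013583
Scale to base peak (0.354802) = 100: 9.3 : 50.3 : 100.0 : 87.2 : 31.2 : 3.8

9.3 : 50.3 : 100.0 : 87.2 : 31.2 : 3.8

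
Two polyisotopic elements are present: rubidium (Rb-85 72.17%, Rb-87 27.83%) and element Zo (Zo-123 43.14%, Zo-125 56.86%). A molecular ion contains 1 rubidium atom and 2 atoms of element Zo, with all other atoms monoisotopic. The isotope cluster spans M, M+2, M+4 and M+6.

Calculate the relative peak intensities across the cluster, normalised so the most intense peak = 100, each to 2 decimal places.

33.09 : 100.00 : 91.13 : 22.17

Rubidium pattern (n=1): 0.7217 : 0.2783
Element Zo pattern (n=2): 0.18610596 : 0.49058808 : 0.32330596
Convolve the two distributions (both contribute in 2-u steps):
  M: 0.7217×0.18610596 = 0.134313
  M+2: 0.7217×0.49058808 + 0.2783×0.18610596 = 0.405851
  M+4: 0.7217×0.32330596 + 0.2783×0.49058808 = 0.369861
  M+6: 0.2783×0.32330596 = 0.089976
Scale to base peak (0.405851) = 100: 33.09 : 100.00 : 91.13 : 22.17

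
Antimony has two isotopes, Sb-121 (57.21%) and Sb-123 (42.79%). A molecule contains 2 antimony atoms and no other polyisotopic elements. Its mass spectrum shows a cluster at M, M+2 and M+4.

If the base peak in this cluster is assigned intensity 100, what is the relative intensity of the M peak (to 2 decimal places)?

66.85

Term probabilities: M 0.3273, M+2 0.4896, M+4 0.1831. Base peak = M+2.
P(M+2) = C(2,1) × 0.5721^1 × 0.4279^1 = 2 × 0.5721 × 0.4279 = 0.489603 (base)
P(M) = C(2,0) × 0.5721^2 × 0.4279^0 = 1 × 0.32729841 × 1.0000 = 0.327298
Relative intensity = 0.327298 / 0.489603 × 100 = 66.85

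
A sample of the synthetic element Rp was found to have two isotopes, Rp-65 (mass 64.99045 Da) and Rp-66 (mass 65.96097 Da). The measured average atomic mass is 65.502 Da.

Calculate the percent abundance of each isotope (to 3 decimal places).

Rp-65: 47.291%, Rp-66: 52.709%

With x = fraction of Rp-65 (so Rp-66 is 1 − x):
64.99045·x + 65.96097·(1 − x) = 65.502
(64.99045 − 65.96097)·x = 65.502 − 65.96097
x = -0.45897 / -0.97052 = 0.47291 → 47.291% Rp-65, 52.709% Rp-66.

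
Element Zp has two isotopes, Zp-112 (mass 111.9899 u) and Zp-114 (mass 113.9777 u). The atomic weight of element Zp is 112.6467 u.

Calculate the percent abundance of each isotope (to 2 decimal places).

With x = fraction of Zp-112 (so Zp-114 is 1 − x):
111.9899·x + 113.9777·(1 − x) = 112.6467
(111.9899 − 113.9777)·x = 112.6467 − 113.9777
x = -1.3310 / -1.9878 = 0.66958 → 66.96% Zp-112, 33.04% Zp-114.

Zp-112: 66.96%, Zp-114: 33.04%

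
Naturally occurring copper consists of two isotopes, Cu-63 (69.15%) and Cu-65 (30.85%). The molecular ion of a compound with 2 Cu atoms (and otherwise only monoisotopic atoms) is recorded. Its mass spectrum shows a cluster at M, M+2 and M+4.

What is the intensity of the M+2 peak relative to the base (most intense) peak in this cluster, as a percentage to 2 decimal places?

(0.6915 + 0.3085)^2 gives M 0.4782, M+2 0.4267, M+4 0.0952; the largest is M.
P(M) = C(2,0) × 0.6915^2 × 0.3085^0 = 1 × 0.47817225 × 1.0000 = 0.478172 (base)
P(M+2) = C(2,1) × 0.6915^1 × 0.3085^1 = 2 × 0.6915 × 0.3085 = 0.426656
Relative intensity = 0.426656 / 0.478172 × 100 = 89.23

89.23%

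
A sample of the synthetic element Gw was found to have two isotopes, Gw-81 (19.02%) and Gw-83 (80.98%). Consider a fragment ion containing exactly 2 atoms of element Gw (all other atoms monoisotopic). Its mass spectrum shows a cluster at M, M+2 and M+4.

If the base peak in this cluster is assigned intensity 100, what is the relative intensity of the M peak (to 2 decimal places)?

5.52

Term probabilities: M 0.0362, M+2 0.3080, M+4 0.6558. Base peak = M+4.
P(M+4) = C(2,2) × 0.1902^0 × 0.8098^2 = 1 × 1.0000 × 0.65577604 = 0.655776 (base)
P(M) = C(2,0) × 0.1902^2 × 0.8098^0 = 1 × 0.03617604 × 1.0000 = 0.036176
Relative intensity = 0.036176 / 0.655776 × 100 = 5.52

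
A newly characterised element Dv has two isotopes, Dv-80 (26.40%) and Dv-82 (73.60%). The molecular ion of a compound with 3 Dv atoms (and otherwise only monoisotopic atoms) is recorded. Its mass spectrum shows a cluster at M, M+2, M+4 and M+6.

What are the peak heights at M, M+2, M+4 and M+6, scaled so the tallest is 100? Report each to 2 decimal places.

The 3 Dv atoms are independent, so intensities follow the terms of (0.2640 + 0.7360)^3.
P(M) = 0.2640^3 = 0.018400
P(M+2) = 3 × 0.2640^2 × 0.7360^1 = 0.153889
P(M+4) = 3 × 0.2640^1 × 0.7360^2 = 0.429023
P(M+6) = 0.7360^3 = 0.398688
The M+4 peak is largest (0.429023); scaling to 100 gives 4.29 : 35.87 : 100.00 : 92.93.

4.29 : 35.87 : 100.00 : 92.93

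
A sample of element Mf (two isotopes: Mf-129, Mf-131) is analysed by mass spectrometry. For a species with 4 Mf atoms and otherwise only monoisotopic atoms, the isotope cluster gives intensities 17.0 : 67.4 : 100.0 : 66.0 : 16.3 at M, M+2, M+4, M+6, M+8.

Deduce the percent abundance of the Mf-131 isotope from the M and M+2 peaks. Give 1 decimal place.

49.8%

Let p = fractional abundance of Mf-129. I(M+2)/I(M) = [C(4,1)·p^3·(1−p)] / p^4 = 4·(1−p)/p = 67.4/17.0 = 3.9647
(1−p)/p = 3.9647/4 = 0.9912  ⇒  p = 1/(1 + 0.9912) = 0.5022
Mf-129: 50.2%, Mf-131: 49.8%.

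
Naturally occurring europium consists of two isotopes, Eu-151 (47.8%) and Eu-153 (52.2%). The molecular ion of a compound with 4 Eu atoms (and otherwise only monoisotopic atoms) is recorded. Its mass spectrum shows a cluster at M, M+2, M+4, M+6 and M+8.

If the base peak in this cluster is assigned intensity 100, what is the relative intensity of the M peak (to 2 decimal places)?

13.98

(0.478 + 0.522)^4 gives M 0.0522, M+2 0.2280, M+4 0.3735, M+6 0.2720, M+8 0.0742; the largest is M+4.
P(M+4) = C(4,2) × 0.478^2 × 0.522^2 = 6 × 0.228484 × 0.272484 = 0.373549 (base)
P(M) = C(4,0) × 0.478^4 × 0.522^0 = 1 × 0.05220494 × 1.0000 = 0.052205
Relative intensity = 0.052205 / 0.373549 × 100 = 13.98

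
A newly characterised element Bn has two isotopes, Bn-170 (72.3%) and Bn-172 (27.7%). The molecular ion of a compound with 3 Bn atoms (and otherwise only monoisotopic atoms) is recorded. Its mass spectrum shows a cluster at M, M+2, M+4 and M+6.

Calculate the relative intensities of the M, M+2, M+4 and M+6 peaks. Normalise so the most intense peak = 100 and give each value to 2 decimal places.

Each Bn atom is independently Bn-170 (p = 0.723) or Bn-172 (q = 0.277); the cluster is the binomial expansion (p + q)^3.
P(M) = 0.723^3 = 0.377933
P(M+2) = 3 × 0.723^2 × 0.277^1 = 0.434388
P(M+4) = 3 × 0.723^1 × 0.277^2 = 0.166425
P(M+6) = 0.277^3 = 0.021254
The M+2 peak is largest (0.434388); scaling to 100 gives 87.00 : 100.00 : 38.31 : 4.89.

87.00 : 100.00 : 38.31 : 4.89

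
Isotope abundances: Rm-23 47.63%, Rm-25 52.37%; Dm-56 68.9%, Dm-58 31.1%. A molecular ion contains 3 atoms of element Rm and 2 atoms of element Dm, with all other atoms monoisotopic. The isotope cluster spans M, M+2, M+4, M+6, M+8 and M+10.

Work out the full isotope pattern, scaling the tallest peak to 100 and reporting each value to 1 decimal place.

Element Rm pattern (n=3): 0.10805422 : 0.3564224 : 0.39189253 : 0.14363085
Element Dm pattern (n=2): 0.474721 : 0.428558 : 0.096721
Convolve the two distributions (both contribute in 2-u steps):
  M: 0.10805422×0.474721 = 0.051296
  M+2: 0.10805422×0.428558 + 0.3564224×0.474721 = 0.215509
  M+4: 0.10805422×0.096721 + 0.3564224×0.428558 + 0.39189253×0.474721 = 0.349238
  M+6: 0.3564224×0.096721 + 0.39189253×0.428558 + 0.14363085×0.474721 = 0.270607
  M+8: 0.39189253×0.096721 + 0.14363085×0.428558 = 0.099458
  M+10: 0.14363085×0.096721 = 0.013892
Scale to base peak (0.349238) = 100: 14.7 : 61.7 : 100.0 : 77.5 : 28.5 : 4.0

14.7 : 61.7 : 100.0 : 77.5 : 28.5 : 4.0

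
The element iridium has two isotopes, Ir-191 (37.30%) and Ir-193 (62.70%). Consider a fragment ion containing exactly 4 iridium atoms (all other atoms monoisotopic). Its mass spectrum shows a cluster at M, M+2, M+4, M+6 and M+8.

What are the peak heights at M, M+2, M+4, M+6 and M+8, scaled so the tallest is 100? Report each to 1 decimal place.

Expanding (0.3730 + 0.6270)^4:
P(M) = 0.3730^4 = 0.019357
P(M+2) = 4 × 0.3730^3 × 0.6270^1 = 0.130153
P(M+4) = 6 × 0.3730^2 × 0.6270^2 = 0.328174
P(M+6) = 4 × 0.3730^1 × 0.6270^3 = 0.367766
P(M+8) = 0.6270^4 = 0.154550
The M+6 peak is largest (0.367766); scaling to 100 gives 5.3 : 35.4 : 89.2 : 100.0 : 42.0.

5.3 : 35.4 : 89.2 : 100.0 : 42.0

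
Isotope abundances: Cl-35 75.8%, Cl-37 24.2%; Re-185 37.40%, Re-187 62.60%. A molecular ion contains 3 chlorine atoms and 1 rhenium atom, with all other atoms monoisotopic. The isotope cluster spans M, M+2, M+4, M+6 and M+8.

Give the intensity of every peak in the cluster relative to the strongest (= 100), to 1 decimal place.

Chlorine pattern (n=3): 0.43551951 : 0.41713346 : 0.13317454 : 0.01417249
Rhenium pattern (n=1): 0.3740 : 0.6260
Convolve the two distributions (both contribute in 2-u steps):
  M: 0.43551951×0.3740 = 0.162884
  M+2: 0.43551951×0.6260 + 0.41713346×0.3740 = 0.428643
  M+4: 0.41713346×0.6260 + 0.13317454×0.3740 = 0.310933
  M+6: 0.13317454×0.6260 + 0.01417249×0.3740 = 0.088668
  M+8: 0.01417249×0.6260 = 0.008872
Scale to base peak (0.428643) = 100: 38.0 : 100.0 : 72.5 : 20.7 : 2.1

38.0 : 100.0 : 72.5 : 20.7 : 2.1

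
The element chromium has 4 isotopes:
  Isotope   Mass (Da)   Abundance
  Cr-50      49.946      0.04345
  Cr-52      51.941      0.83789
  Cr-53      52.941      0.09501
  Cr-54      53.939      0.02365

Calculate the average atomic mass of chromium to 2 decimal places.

The abundance-weighted mean is 0.04345 × 49.946 + 0.83789 × 51.941 + 0.09501 × 52.941 + 0.02365 × 53.939
= 2.1702 + 43.5208 + 5.0299 + 1.2757 = 51.9966 Da

52.00 Da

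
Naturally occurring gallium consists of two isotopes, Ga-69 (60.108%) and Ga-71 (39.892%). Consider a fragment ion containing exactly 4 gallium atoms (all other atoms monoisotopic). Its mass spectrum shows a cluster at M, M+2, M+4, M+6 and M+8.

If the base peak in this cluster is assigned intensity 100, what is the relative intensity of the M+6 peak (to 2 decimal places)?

(0.60108 + 0.39892)^4 gives M 0.1305, M+2 0.3465, M+4 0.3450, M+6 0.1526, M+8 0.0253; the largest is M+2.
P(M+2) = C(4,1) × 0.60108^3 × 0.39892^1 = 4 × 0.2171685 × 0.39892 = 0.346531 (base)
P(M+6) = C(4,3) × 0.60108^1 × 0.39892^3 = 4 × 0.60108 × 0.063483 = 0.152633
Relative intensity = 0.152633 / 0.346531 × 100 = 44.05

44.05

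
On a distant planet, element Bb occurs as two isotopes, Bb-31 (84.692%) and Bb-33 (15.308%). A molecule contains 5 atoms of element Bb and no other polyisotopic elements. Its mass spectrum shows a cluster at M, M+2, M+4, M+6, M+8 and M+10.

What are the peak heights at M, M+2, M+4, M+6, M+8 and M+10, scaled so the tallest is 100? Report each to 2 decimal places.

The 5 Bb atoms are independent, so intensities follow the terms of (0.84692 + 0.15308)^5.
P(M) = 0.84692^5 = 0.435724
P(M+2) = 5 × 0.84692^4 × 0.15308^1 = 0.393784
P(M+4) = 10 × 0.84692^3 × 0.15308^2 = 0.142352
P(M+6) = 10 × 0.84692^2 × 0.15308^3 = 0.025730
P(M+8) = 5 × 0.84692^1 × 0.15308^4 = 0.002325
P(M+10) = 0.15308^5 = 0.000084
The M peak is largest (0.435724); scaling to 100 gives 100.00 : 90.37 : 32.67 : 5.91 : 0.53 : 0.02.

100.00 : 90.37 : 32.67 : 5.91 : 0.53 : 0.02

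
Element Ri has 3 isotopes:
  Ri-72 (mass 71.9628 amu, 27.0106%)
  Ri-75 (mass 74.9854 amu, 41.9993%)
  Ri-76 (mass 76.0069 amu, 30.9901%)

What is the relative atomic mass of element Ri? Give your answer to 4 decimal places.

Weight each isotope mass by its fractional abundance: 0.270106 × 71.9628 + 0.419993 × 74.9854 + 0.309901 × 76.0069
= 19.43758 + 31.49334 + 23.55461 = 74.48553 amu

74.4855 amu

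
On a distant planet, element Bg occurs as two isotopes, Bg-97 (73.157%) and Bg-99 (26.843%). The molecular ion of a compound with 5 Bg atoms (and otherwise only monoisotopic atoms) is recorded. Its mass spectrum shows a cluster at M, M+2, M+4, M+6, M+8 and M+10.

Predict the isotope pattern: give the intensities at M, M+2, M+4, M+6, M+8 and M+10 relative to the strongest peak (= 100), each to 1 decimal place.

Expanding (0.73157 + 0.26843)^5:
P(M) = 0.73157^5 = 0.209546
P(M+2) = 5 × 0.73157^4 × 0.26843^1 = 0.384436
P(M+4) = 10 × 0.73157^3 × 0.26843^2 = 0.282117
P(M+6) = 10 × 0.73157^2 × 0.26843^3 = 0.103515
P(M+8) = 5 × 0.73157^1 × 0.26843^4 = 0.018991
P(M+10) = 0.26843^5 = 0.001394
The M+2 peak is largest (0.384436); scaling to 100 gives 54.5 : 100.0 : 73.4 : 26.9 : 4.9 : 0.4.

54.5 : 100.0 : 73.4 : 26.9 : 4.9 : 0.4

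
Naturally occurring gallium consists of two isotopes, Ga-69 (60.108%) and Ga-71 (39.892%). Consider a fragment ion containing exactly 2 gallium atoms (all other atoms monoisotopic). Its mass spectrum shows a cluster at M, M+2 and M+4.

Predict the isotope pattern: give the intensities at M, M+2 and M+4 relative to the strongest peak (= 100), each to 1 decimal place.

The 2 Ga atoms are independent, so intensities follow the terms of (0.60108 + 0.39892)^2.
P(M) = 0.60108^2 = 0.361297
P(M+2) = 2 × 0.60108^1 × 0.39892^1 = 0.479566
P(M+4) = 0.39892^2 = 0.159137
The M+2 peak is largest (0.479566); scaling to 100 gives 75.3 : 100.0 : 33.2.

75.3 : 100.0 : 33.2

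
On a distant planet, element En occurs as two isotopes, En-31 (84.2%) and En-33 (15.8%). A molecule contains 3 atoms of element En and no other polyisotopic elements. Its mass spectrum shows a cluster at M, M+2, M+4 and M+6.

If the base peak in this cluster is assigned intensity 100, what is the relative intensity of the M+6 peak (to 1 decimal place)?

0.7

Term probabilities: M 0.5969, M+2 0.3360, M+4 0.0631, M+6 0.0039. Base peak = M.
P(M) = C(3,0) × 0.842^3 × 0.158^0 = 1 × 0.59694769 × 1.0000 = 0.596948 (base)
P(M+6) = C(3,3) × 0.842^0 × 0.158^3 = 1 × 1.0000 × 0.00394431 = 0.003944
Relative intensity = 0.003944 / 0.596948 × 100 = 0.7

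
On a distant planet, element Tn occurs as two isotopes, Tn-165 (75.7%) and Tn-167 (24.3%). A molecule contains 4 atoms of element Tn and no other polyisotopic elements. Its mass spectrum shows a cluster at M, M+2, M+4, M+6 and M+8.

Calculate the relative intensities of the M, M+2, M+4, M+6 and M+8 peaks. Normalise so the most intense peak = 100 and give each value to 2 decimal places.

77.88 : 100.00 : 48.15 : 10.30 : 0.83

The 4 Tn atoms are independent, so intensities follow the terms of (0.757 + 0.243)^4.
P(M) = 0.757^4 = 0.328385
P(M+2) = 4 × 0.757^3 × 0.243^1 = 0.421652
P(M+4) = 6 × 0.757^2 × 0.243^2 = 0.203028
P(M+6) = 4 × 0.757^1 × 0.243^3 = 0.043448
P(M+8) = 0.243^4 = 0.003487
The M+2 peak is largest (0.421652); scaling to 100 gives 77.88 : 100.00 : 48.15 : 10.30 : 0.83.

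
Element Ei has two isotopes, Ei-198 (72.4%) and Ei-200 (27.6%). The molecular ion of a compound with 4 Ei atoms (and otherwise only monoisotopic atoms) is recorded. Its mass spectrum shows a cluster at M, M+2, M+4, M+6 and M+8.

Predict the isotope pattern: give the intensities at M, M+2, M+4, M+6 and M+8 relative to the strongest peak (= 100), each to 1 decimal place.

Expanding (0.724 + 0.276)^4:
P(M) = 0.724^4 = 0.274760
P(M+2) = 4 × 0.724^3 × 0.276^1 = 0.418972
P(M+4) = 6 × 0.724^2 × 0.276^2 = 0.239578
P(M+6) = 4 × 0.724^1 × 0.276^3 = 0.060887
P(M+8) = 0.276^4 = 0.005803
The M+2 peak is largest (0.418972); scaling to 100 gives 65.6 : 100.0 : 57.2 : 14.5 : 1.4.

65.6 : 100.0 : 57.2 : 14.5 : 1.4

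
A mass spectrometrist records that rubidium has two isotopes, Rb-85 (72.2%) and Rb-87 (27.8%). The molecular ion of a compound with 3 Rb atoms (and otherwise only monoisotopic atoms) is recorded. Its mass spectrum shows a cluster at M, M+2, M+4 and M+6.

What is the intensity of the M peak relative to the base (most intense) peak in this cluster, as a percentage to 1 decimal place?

86.6%

Binomial terms of (0.722 + 0.278)^3: M 0.3764, M+2 0.4348, M+4 0.1674, M+6 0.0215 → M+2 is the base peak.
P(M+2) = C(3,1) × 0.722^2 × 0.278^1 = 3 × 0.521284 × 0.2780 = 0.434751 (base)
P(M) = C(3,0) × 0.722^3 × 0.278^0 = 1 × 0.37636705 × 1.0000 = 0.376367
Relative intensity = 0.376367 / 0.434751 × 100 = 86.6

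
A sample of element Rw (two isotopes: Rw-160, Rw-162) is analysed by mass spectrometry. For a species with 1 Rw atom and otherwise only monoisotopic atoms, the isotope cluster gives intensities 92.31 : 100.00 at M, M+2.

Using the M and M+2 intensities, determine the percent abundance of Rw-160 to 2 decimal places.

48.00%

If p is the fraction of Rw that is Rw-160, then I(M+2)/I(M) = [C(1,1)·p^0·(1−p)] / p^1 = 1·(1−p)/p = 100.00/92.31 = 1.0833
(1−p)/p = 1.0833/1 = 1.0833  ⇒  p = 1/(1 + 1.0833) = 0.4800
Rw-160: 48.00%, Rw-162: 52.00%.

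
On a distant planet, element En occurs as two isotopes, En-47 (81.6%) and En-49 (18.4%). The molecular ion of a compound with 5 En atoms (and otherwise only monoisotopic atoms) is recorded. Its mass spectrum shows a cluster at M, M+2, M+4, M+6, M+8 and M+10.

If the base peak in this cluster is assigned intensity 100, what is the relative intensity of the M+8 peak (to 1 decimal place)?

1.1

Term probabilities: M 0.3618, M+2 0.4079, M+4 0.1840, M+6 0.0415, M+8 0.0047, M+10 0.0002. Base peak = M+2.
P(M+2) = C(5,1) × 0.816^4 × 0.184^1 = 5 × 0.44336421 × 0.1840 = 0.407895 (base)
P(M+8) = C(5,4) × 0.816^1 × 0.184^4 = 5 × 0.8160 × 0.00114623 = 0.004677
Relative intensity = 0.004677 / 0.407895 × 100 = 1.1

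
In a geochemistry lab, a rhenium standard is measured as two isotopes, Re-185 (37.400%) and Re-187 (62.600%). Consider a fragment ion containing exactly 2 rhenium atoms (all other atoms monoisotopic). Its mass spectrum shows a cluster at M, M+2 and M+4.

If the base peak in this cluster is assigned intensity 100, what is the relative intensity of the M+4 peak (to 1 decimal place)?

(0.37400 + 0.62600)^2 gives M 0.1399, M+2 0.4682, M+4 0.3919; the largest is M+2.
P(M+2) = C(2,1) × 0.37400^1 × 0.62600^1 = 2 × 0.3740 × 0.6260 = 0.468248 (base)
P(M+4) = C(2,2) × 0.37400^0 × 0.62600^2 = 1 × 1.0000 × 0.391876 = 0.391876
Relative intensity = 0.391876 / 0.468248 × 100 = 83.7

83.7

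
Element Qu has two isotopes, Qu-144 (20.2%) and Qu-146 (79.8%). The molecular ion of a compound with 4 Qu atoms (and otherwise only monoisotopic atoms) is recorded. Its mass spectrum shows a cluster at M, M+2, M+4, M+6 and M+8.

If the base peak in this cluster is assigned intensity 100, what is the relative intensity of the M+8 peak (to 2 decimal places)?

Binomial terms of (0.202 + 0.798)^4: M 0.0017, M+2 0.0263, M+4 0.1559, M+6 0.4106, M+8 0.4055 → M+6 is the base peak.
P(M+6) = C(4,3) × 0.202^1 × 0.798^3 = 4 × 0.2020 × 0.50816959 = 0.410601 (base)
P(M+8) = C(4,4) × 0.202^0 × 0.798^4 = 1 × 1.0000 × 0.40551933 = 0.405519
Relative intensity = 0.405519 / 0.410601 × 100 = 98.76

98.76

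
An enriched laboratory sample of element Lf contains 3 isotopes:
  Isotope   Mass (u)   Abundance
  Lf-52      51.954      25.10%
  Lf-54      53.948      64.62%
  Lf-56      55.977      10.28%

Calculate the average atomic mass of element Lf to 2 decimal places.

Average mass = Σ (abundance × isotope mass) = 0.2510 × 51.954 + 0.6462 × 53.948 + 0.1028 × 55.977
= 13.0405 + 34.8612 + 5.7544 = 53.6561 u

53.66 u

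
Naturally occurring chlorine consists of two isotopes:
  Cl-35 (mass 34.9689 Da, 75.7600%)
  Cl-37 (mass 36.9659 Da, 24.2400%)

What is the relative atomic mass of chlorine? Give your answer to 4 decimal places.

35.4530 Da

Average mass = Σ (abundance × isotope mass) = 0.757600 × 34.9689 + 0.242400 × 36.9659
= 26.49244 + 8.96053 = 35.45297 Da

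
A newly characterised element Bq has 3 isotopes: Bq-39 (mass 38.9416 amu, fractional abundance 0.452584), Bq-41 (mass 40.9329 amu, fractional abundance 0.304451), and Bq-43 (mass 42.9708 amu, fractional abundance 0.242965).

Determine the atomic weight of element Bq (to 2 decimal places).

Weight each isotope mass by its fractional abundance: 0.452584 × 38.9416 + 0.304451 × 40.9329 + 0.242965 × 42.9708
= 17.62435 + 12.46206 + 10.44040 = 40.52681 amu

40.53 amu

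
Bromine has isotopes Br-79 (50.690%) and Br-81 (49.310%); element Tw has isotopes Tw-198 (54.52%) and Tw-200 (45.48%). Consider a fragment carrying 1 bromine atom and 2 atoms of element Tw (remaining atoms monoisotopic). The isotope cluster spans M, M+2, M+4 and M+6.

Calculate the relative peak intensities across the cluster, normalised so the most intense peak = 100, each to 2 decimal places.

37.86 : 100.00 : 87.80 : 25.63

Bromine pattern (n=1): 0.5069 : 0.4931
Element Tw pattern (n=2): 0.29724304 : 0.49591392 : 0.20684304
Convolve the two distributions (both contribute in 2-u steps):
  M: 0.5069×0.29724304 = 0.150672
  M+2: 0.5069×0.49591392 + 0.4931×0.29724304 = 0.397949
  M+4: 0.5069×0.20684304 + 0.4931×0.49591392 = 0.349384
  M+6: 0.4931×0.20684304 = 0.101994
Scale to base peak (0.397949) = 100: 37.86 : 100.00 : 87.80 : 25.63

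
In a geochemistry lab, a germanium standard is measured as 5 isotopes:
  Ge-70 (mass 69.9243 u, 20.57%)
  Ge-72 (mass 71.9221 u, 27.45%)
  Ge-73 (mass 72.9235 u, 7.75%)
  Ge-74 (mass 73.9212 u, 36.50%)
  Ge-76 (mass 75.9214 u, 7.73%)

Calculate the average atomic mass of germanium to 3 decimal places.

72.628 u

The abundance-weighted mean is 0.2057 × 69.9243 + 0.2745 × 71.9221 + 0.0775 × 72.9235 + 0.3650 × 73.9212 + 0.0773 × 75.9214
= 14.38343 + 19.74262 + 5.65157 + 26.98124 + 5.86872 = 72.62758 u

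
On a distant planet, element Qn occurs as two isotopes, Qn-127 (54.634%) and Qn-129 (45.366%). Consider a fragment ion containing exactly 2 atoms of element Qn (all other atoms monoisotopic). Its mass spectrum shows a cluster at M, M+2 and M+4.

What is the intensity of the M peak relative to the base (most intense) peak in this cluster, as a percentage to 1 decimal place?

60.2%

(0.54634 + 0.45366)^2 gives M 0.2985, M+2 0.4957, M+4 0.2058; the largest is M+2.
P(M+2) = C(2,1) × 0.54634^1 × 0.45366^1 = 2 × 0.54634 × 0.45366 = 0.495705 (base)
P(M) = C(2,0) × 0.54634^2 × 0.45366^0 = 1 × 0.2984874 × 1.0000 = 0.298487
Relative intensity = 0.298487 / 0.495705 × 100 = 60.2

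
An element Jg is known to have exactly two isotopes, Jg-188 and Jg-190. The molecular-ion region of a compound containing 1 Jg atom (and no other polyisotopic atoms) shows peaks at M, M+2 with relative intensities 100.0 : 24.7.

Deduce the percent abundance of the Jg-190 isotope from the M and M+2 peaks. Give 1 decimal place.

19.8%

If p is the fraction of Jg that is Jg-188, then I(M+2)/I(M) = [C(1,1)·p^0·(1−p)] / p^1 = 1·(1−p)/p = 24.7/100.0 = 0.2470
(1−p)/p = 0.2470/1 = 0.2470  ⇒  p = 1/(1 + 0.2470) = 0.8019
Jg-188: 80.2%, Jg-190: 19.8%.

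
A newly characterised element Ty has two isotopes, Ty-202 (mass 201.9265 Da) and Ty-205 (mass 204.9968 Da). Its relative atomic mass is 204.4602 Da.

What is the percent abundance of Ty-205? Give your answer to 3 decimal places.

82.523%

Let x be the fractional abundance of Ty-202; then Ty-205 has abundance 1 − x.
201.9265·x + 204.9968·(1 − x) = 204.4602
(201.9265 − 204.9968)·x = 204.4602 − 204.9968
x = -0.5366 / -3.0703 = 0.17477 → 17.477% Ty-202, 82.523% Ty-205.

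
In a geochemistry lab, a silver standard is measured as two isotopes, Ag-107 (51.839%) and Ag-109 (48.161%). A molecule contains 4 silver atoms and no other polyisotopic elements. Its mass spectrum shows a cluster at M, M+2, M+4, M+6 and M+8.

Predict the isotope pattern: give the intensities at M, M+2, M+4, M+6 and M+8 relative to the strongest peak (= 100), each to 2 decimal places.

Each Ag atom is independently Ag-107 (p = 0.51839) or Ag-109 (q = 0.48161); the cluster is the binomial expansion (p + q)^4.
P(M) = 0.51839^4 = 0.072215
P(M+2) = 4 × 0.51839^3 × 0.48161^1 = 0.268365
P(M+4) = 6 × 0.51839^2 × 0.48161^2 = 0.373986
P(M+6) = 4 × 0.51839^1 × 0.48161^3 = 0.231634
P(M+8) = 0.48161^4 = 0.053800
The M+4 peak is largest (0.373986); scaling to 100 gives 19.31 : 71.76 : 100.00 : 61.94 : 14.39.

19.31 : 71.76 : 100.00 : 61.94 : 14.39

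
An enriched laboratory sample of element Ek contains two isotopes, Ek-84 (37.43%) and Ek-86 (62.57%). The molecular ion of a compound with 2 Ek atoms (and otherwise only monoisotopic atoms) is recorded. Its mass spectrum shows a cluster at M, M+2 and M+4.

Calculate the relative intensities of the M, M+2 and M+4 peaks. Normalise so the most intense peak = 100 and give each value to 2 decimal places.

Expanding (0.3743 + 0.6257)^2:
P(M) = 0.3743^2 = 0.140100
P(M+2) = 2 × 0.3743^1 × 0.6257^1 = 0.468399
P(M+4) = 0.6257^2 = 0.391500
The M+2 peak is largest (0.468399); scaling to 100 gives 29.91 : 100.00 : 83.58.

29.91 : 100.00 : 83.58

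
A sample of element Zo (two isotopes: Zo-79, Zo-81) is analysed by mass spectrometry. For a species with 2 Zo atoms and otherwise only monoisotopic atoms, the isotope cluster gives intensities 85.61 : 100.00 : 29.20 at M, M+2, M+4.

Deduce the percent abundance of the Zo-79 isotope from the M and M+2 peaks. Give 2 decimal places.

Let p = fractional abundance of Zo-79. I(M+2)/I(M) = [C(2,1)·p^1·(1−p)] / p^2 = 2·(1−p)/p = 100.00/85.61 = 1.1681
(1−p)/p = 1.1681/2 = 0.5840  ⇒  p = 1/(1 + 0.5840) = 0.6313
Zo-79: 63.13%, Zo-81: 36.87%.

63.13%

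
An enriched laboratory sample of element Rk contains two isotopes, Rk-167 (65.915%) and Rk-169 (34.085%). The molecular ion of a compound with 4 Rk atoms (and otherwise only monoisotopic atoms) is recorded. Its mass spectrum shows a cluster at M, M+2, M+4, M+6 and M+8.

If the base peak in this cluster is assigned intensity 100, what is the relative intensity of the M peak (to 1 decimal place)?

Binomial terms of (0.65915 + 0.34085)^4: M 0.1888, M+2 0.3905, M+4 0.3029, M+6 0.1044, M+8 0.0135 → M+2 is the base peak.
P(M+2) = C(4,1) × 0.65915^3 × 0.34085^1 = 4 × 0.28638665 × 0.34085 = 0.390460 (base)
P(M) = C(4,0) × 0.65915^4 × 0.34085^0 = 1 × 0.18877176 × 1.0000 = 0.188772
Relative intensity = 0.188772 / 0.390460 × 100 = 48.3

48.3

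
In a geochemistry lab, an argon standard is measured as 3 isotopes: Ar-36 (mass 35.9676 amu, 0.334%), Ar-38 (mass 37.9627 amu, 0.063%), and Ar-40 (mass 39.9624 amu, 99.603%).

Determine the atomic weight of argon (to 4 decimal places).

Average mass = Σ (abundance × isotope mass) = 0.00334 × 35.9676 + 0.00063 × 37.9627 + 0.99603 × 39.9624
= 0.12013 + 0.02392 + 39.80375 = 39.94780 amu

39.9478 amu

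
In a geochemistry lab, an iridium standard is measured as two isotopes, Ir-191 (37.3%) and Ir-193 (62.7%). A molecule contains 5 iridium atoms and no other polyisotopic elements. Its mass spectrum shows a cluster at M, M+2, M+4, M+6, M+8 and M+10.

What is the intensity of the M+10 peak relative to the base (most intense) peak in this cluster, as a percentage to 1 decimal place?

28.3%

Binomial terms of (0.373 + 0.627)^5: M 0.0072, M+2 0.0607, M+4 0.2040, M+6 0.3429, M+8 0.2882, M+10 0.0969 → M+6 is the base peak.
P(M+6) = C(5,3) × 0.373^2 × 0.627^3 = 10 × 0.139129 × 0.24649188 = 0.342942 (base)
P(M+10) = C(5,5) × 0.373^0 × 0.627^5 = 1 × 1.0000 × 0.09690311 = 0.096903
Relative intensity = 0.096903 / 0.342942 × 100 = 28.3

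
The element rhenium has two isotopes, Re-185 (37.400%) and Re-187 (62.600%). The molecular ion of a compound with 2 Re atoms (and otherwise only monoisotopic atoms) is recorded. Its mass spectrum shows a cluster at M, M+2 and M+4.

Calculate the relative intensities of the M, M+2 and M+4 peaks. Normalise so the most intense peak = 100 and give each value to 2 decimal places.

29.87 : 100.00 : 83.69

The 2 Re atoms are independent, so intensities follow the terms of (0.37400 + 0.62600)^2.
P(M) = 0.37400^2 = 0.139876
P(M+2) = 2 × 0.37400^1 × 0.62600^1 = 0.468248
P(M+4) = 0.62600^2 = 0.391876
The M+2 peak is largest (0.468248); scaling to 100 gives 29.87 : 100.00 : 83.69.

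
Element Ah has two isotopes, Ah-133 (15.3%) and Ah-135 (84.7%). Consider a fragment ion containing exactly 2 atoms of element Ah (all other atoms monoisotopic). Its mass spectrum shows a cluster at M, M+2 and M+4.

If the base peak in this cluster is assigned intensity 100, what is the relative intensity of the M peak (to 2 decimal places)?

(0.153 + 0.847)^2 gives M 0.0234, M+2 0.2592, M+4 0.7174; the largest is M+4.
P(M+4) = C(2,2) × 0.153^0 × 0.847^2 = 1 × 1.0000 × 0.717409 = 0.717409 (base)
P(M) = C(2,0) × 0.153^2 × 0.847^0 = 1 × 0.023409 × 1.0000 = 0.023409
Relative intensity = 0.023409 / 0.717409 × 100 = 3.26

3.26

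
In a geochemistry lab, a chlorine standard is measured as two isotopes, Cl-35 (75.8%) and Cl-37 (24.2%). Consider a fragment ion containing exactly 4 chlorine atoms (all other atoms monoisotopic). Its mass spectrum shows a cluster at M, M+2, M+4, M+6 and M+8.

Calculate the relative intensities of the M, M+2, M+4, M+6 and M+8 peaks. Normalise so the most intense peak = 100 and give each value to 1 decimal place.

78.3 : 100.0 : 47.9 : 10.2 : 0.8

Expanding (0.758 + 0.242)^4:
P(M) = 0.758^4 = 0.330124
P(M+2) = 4 × 0.758^3 × 0.242^1 = 0.421583
P(M+4) = 6 × 0.758^2 × 0.242^2 = 0.201893
P(M+6) = 4 × 0.758^1 × 0.242^3 = 0.042971
P(M+8) = 0.242^4 = 0.003430
The M+2 peak is largest (0.421583); scaling to 100 gives 78.3 : 100.0 : 47.9 : 10.2 : 0.8.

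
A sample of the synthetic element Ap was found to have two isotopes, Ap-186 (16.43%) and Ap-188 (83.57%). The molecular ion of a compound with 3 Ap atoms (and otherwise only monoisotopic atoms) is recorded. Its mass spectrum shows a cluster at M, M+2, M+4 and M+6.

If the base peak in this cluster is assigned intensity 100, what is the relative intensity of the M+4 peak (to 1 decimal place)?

Binomial terms of (0.1643 + 0.8357)^3: M 0.0044, M+2 0.0677, M+4 0.3442, M+6 0.5836 → M+6 is the base peak.
P(M+6) = C(3,3) × 0.1643^0 × 0.8357^3 = 1 × 1.0000 × 0.58364828 = 0.583648 (base)
P(M+4) = C(3,2) × 0.1643^1 × 0.8357^2 = 3 × 0.1643 × 0.69839449 = 0.344239
Relative intensity = 0.344239 / 0.583648 × 100 = 59.0

59.0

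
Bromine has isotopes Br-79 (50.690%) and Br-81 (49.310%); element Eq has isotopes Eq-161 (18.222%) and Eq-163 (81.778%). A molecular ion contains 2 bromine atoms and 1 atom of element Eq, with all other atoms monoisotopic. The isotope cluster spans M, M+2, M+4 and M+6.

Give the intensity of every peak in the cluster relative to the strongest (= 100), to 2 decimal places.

10.33 : 66.48 : 100.00 : 43.88

Bromine pattern (n=2): 0.25694761 : 0.49990478 : 0.24314761
Element Eq pattern (n=1): 0.18222 : 0.81778
Convolve the two distributions (both contribute in 2-u steps):
  M: 0.25694761×0.18222 = 0.046821
  M+2: 0.25694761×0.81778 + 0.49990478×0.18222 = 0.301219
  M+4: 0.49990478×0.81778 + 0.24314761×0.18222 = 0.453118
  M+6: 0.24314761×0.81778 = 0.198841
Scale to base peak (0.453118) = 100: 10.33 : 66.48 : 100.00 : 43.88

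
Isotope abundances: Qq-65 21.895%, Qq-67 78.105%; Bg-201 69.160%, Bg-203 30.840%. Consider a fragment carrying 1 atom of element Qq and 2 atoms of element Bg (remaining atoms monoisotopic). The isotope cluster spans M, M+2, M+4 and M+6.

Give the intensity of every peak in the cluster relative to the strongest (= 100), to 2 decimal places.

22.43 : 100.00 : 75.81 : 15.91

Element Qq pattern (n=1): 0.21895 : 0.78105
Element Bg pattern (n=2): 0.47831056 : 0.42657888 : 0.09511056
Convolve the two distributions (both contribute in 2-u steps):
  M: 0.21895×0.47831056 = 0.104726
  M+2: 0.21895×0.42657888 + 0.78105×0.47831056 = 0.466984
  M+4: 0.21895×0.09511056 + 0.78105×0.42657888 = 0.354004
  M+6: 0.78105×0.09511056 = 0.074286
Scale to base peak (0.466984) = 100: 22.43 : 100.00 : 75.81 : 15.91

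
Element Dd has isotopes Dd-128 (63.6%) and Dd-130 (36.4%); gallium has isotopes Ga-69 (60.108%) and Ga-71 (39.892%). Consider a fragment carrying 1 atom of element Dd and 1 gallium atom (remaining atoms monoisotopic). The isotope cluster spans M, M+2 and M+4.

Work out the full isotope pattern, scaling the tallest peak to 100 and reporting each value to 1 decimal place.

80.9 : 100.0 : 30.7

Element Dd pattern (n=1): 0.6360 : 0.3640
Gallium pattern (n=1): 0.60108 : 0.39892
Convolve the two distributions (both contribute in 2-u steps):
  M: 0.6360×0.60108 = 0.382287
  M+2: 0.6360×0.39892 + 0.3640×0.60108 = 0.472506
  M+4: 0.3640×0.39892 = 0.145207
Scale to base peak (0.472506) = 100: 80.9 : 100.0 : 30.7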